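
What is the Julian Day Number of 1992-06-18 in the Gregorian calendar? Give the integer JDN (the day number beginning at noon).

2448792

JDN 2299161 is 15 October 1582 CE (Gregorian); the target day is +149631 days from there, so JDN = 2448792.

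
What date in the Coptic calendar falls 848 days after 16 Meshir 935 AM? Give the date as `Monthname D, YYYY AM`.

Paoni 13, 937 AM

Counting 848 days forward from JDN 2166338 reaches JDN 2167186, which is Paoni 13, 937 AM.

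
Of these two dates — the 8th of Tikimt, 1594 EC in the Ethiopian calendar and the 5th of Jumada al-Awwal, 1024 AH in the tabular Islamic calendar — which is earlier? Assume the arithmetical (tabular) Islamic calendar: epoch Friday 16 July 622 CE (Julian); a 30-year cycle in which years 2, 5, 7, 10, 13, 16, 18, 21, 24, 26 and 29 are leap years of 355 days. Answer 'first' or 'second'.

First date → JDN 2306101; second date → JDN 2311079.
JDN 2306101 < JDN 2311079, so the first date is earlier.

first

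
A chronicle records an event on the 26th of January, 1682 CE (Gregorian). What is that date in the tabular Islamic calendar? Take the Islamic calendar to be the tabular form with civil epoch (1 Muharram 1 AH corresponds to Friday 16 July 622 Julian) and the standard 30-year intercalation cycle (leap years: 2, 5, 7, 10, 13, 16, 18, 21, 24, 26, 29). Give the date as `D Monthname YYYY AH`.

17 Muharram 1093 AH

Both dates share Julian Day Number 2335424; in the tabular Islamic calendar that is 17 Muharram 1093 AH.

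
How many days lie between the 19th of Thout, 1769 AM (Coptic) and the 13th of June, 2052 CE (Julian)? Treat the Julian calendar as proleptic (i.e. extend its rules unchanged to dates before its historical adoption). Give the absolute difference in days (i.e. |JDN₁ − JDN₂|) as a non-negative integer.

First date → JDN 2470810; second date → JDN 2470715.
The interval is |2470810 − 2470715| = 95 days.

95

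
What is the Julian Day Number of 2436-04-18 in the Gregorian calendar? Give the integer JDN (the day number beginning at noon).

JDN 2400001 is 17 November 1858 CE (Gregorian), MJD 0; the target day is +210898 days from there, so JDN = 2610899.

2610899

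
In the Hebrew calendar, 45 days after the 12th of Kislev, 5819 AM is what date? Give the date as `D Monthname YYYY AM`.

27 Tevet 5819 AM

Counting 45 days forward from JDN 2473061 reaches JDN 2473106, which is 27 Tevet 5819 AM.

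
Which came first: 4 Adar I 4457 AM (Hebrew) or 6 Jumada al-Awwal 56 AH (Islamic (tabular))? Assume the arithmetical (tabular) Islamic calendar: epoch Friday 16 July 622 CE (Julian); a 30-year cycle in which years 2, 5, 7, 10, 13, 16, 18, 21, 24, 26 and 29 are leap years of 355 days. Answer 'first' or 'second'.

second

The two dates have Julian Day Numbers 1975669 and 1968053 respectively.
Since 1968053 < 1975669, the second date comes first.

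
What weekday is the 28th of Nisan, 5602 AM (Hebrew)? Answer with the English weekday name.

Friday

In the Gregorian calendar this is 8 April 1842 (JDN 2393934).
JDN 2393934 mod 7 = 4, and JDN 0 was a Monday, so this is a Friday.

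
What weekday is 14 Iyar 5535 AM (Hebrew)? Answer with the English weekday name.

Sunday

In the Gregorian calendar this is 14 May 1775 (JDN 2369499).
JDN 2369499 mod 7 = 6, and JDN 0 was a Monday, so this is a Sunday.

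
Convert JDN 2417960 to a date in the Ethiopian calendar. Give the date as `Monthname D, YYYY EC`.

JDN 2417960 is 19 January 1908 in the Gregorian calendar.
In the Ethiopian calendar that day is Tir 10, 1900 EC.

Tir 10, 1900 EC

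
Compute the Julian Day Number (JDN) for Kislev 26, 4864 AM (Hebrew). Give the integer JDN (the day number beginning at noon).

In the proleptic Gregorian calendar the same day is 5 December 1103.
JDN 2400001 is 17 November 1858 CE (Gregorian), MJD 0; the target day is −275741 days from there, so JDN = 2124260.

2124260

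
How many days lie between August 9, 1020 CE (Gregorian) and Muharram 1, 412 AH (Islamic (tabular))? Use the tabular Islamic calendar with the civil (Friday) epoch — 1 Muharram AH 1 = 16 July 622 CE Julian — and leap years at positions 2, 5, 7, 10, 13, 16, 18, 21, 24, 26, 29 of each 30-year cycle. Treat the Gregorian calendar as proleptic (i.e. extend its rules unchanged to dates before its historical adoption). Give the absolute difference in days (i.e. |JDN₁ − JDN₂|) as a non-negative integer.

JDN of the first date = 2093828.
JDN of the second date = 2094085.
|2094085 − 2093828| = 257.

257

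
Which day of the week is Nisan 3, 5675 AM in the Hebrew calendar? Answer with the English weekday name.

Thursday

In the Gregorian calendar this is 18 March 1915 (JDN 2420575).
JDN 2420575 mod 7 = 3, and JDN 0 was a Monday, so this is a Thursday.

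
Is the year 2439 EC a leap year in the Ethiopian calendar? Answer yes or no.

2439 mod 4 = 3; in the Ethiopian calendar a year is leap when year mod 4 = 3, so it is a leap year.

yes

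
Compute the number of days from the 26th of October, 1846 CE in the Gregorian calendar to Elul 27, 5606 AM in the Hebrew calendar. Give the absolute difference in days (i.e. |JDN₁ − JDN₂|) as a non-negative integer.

First date → JDN 2395596; second date → JDN 2395558.
The interval is |2395596 − 2395558| = 38 days.

38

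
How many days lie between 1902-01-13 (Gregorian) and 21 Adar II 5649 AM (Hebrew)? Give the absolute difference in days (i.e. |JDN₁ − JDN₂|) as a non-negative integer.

4677

First date → JDN 2415763; second date → JDN 2411086.
The interval is |2415763 − 2411086| = 4677 days.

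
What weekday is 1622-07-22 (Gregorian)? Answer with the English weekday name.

Friday

2313686 ≡ 4 (mod 7); counting from Monday = 0 gives Friday.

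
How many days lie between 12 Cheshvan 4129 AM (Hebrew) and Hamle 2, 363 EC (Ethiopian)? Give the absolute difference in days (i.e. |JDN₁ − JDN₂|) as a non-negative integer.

JDN of the first date = 1855753.
JDN of the second date = 1856742.
|1856742 − 1855753| = 989.

989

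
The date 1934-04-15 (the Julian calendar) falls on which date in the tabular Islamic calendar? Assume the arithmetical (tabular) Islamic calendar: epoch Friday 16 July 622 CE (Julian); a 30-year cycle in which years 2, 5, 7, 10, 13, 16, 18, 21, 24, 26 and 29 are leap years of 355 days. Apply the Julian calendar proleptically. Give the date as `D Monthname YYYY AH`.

13 Muharram 1353 AH

Both dates share Julian Day Number 2427556; in the tabular Islamic calendar that is 13 Muharram 1353 AH.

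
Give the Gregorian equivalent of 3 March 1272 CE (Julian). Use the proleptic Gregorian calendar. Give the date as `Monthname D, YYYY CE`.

At this point the Julian calendar is 7 days behind the Gregorian.
3 March 1272 Julian + 7 days → 10 March 1272 Gregorian.

March 10, 1272 CE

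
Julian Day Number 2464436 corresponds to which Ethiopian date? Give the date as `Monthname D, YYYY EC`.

JDN 2464436 is 18 April 2035 in the Gregorian calendar.
In the Ethiopian calendar that day is Miyazya 10, 2027 EC.

Miyazya 10, 2027 EC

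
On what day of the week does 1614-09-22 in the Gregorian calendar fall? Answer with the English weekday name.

Monday

JDN 2310826 mod 7 = 0, and JDN 0 was a Monday, so this is a Monday.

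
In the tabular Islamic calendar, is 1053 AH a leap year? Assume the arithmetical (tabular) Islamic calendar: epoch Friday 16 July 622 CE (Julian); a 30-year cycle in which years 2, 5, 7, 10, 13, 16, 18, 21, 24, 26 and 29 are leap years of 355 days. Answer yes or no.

Year 1053 AH is year 3 of its 30-year cycle; leap positions are 2, 5, 7, 10, 13, 16, 18, 21, 24, 26, 29, so it is a common year (354 days).

no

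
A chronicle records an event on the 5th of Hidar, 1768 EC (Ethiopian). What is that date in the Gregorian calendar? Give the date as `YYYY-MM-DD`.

1775-11-13

Both dates share Julian Day Number 2369682; in the Gregorian calendar that is 13 November 1775 CE.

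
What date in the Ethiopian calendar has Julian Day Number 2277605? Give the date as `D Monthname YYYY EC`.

JDN 2277605 is 9 October 1523 in the proleptic Gregorian calendar.
In the Ethiopian calendar that day is 1 Tikimt 1516 EC.

1 Tikimt 1516 EC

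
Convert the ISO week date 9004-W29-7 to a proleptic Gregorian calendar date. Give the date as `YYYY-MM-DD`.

9004-07-22

ISO week 1 of 9004 is the week containing the first Thursday of 9004.
Week 29, day 7 (Sunday) lands on 9004-07-22.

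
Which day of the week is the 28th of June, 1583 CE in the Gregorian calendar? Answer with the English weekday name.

Tuesday

JDN 2299417 mod 7 = 1, and JDN 0 was a Monday, so this is a Tuesday.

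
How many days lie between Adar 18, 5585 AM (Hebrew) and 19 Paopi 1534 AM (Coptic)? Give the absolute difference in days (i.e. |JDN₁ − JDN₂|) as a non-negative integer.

2688

JDN of the first date = 2387694.
JDN of the second date = 2385006.
|2385006 − 2387694| = 2688.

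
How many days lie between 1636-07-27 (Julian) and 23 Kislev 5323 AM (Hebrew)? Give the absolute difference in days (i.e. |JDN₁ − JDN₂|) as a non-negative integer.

First date → JDN 2318815; second date → JDN 2291902.
The interval is |2318815 − 2291902| = 26913 days.

26913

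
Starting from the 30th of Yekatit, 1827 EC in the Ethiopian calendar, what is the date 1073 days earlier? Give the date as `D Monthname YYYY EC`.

JDN of the 30th of Yekatit, 1827 EC = 2391346.
2391346 − 1073 = 2390273.
JDN 2390273 in the Ethiopian calendar is 22 Megabit 1824 EC.

22 Megabit 1824 EC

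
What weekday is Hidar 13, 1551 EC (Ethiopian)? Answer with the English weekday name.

Equivalently 19 November 1558 Gregorian, JDN 2290430.
JDN 2290430 mod 7 = 2, and JDN 0 was a Monday, so this is a Wednesday.

Wednesday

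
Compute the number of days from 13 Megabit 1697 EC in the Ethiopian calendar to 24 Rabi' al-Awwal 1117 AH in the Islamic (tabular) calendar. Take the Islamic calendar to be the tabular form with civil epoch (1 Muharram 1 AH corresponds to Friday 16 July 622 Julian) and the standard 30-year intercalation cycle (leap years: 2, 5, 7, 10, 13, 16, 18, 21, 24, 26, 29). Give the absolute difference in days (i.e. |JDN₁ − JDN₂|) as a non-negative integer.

JDN of the first date = 2343877.
JDN of the second date = 2343995.
|2343995 − 2343877| = 118.

118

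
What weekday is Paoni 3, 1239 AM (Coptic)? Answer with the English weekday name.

Equivalently 7 June 1523 Gregorian, JDN 2277481.
JDN 2277481 mod 7 = 3, and JDN 0 was a Monday, so this is a Thursday.

Thursday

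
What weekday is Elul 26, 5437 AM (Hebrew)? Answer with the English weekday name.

In the Gregorian calendar this is 23 September 1677 (JDN 2333838).
JDN 2333838 mod 7 = 3, and JDN 0 was a Monday, so this is a Thursday.

Thursday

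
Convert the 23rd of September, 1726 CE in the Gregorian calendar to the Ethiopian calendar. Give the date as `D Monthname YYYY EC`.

15 Meskerem 1719 EC

Both dates share Julian Day Number 2351734; in the Ethiopian calendar that is 15 Meskerem 1719 EC.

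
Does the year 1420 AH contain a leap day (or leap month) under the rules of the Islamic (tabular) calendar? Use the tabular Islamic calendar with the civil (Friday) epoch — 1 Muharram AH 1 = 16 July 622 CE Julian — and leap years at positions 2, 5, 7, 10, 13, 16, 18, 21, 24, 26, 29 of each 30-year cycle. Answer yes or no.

Year 1420 AH is year 10 of its 30-year cycle; leap positions are 2, 5, 7, 10, 13, 16, 18, 21, 24, 26, 29, so it is a leap year (355 days).

yes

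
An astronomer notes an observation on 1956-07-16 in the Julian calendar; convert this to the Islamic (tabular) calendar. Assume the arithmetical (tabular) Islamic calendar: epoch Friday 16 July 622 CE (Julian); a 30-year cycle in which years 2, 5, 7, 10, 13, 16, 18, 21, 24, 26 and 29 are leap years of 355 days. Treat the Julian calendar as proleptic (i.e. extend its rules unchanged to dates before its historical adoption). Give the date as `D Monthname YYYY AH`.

20 Dhu al-Hijjah 1375 AH

The source date corresponds to 29 July 1956 in the Gregorian calendar (JDN 2435684).
That day falls on 20 Dhu al-Hijjah 1375 AH in the tabular Islamic calendar.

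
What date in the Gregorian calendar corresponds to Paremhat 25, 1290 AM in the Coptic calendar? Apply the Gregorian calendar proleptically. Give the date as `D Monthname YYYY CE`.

31 March 1574 CE

Julian Day Number of the source date = 2296041.
Converting JDN 2296041 to the Gregorian calendar gives 31 March 1574 CE.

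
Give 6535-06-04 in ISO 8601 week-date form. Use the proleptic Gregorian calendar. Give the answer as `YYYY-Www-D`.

The weekday is Saturday (ISO weekday 6).
That Saturday belongs to ISO week 22 of ISO year 6535.

6535-W22-6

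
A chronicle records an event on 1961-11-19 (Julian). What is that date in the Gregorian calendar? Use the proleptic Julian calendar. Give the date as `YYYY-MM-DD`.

The Julian–Gregorian offset here is 13 days (Julian trailing).
19 November 1961 Julian + 13 days → 2 December 1961 Gregorian.

1961-12-02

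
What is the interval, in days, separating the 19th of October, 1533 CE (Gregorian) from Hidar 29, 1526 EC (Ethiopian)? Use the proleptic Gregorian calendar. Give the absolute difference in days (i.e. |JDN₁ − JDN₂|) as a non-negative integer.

First date → JDN 2281268; second date → JDN 2281315.
The interval is |2281268 − 2281315| = 47 days.

47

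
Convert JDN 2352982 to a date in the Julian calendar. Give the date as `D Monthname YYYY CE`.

The Gregorian equivalent of JDN 2352982 is 22 February 1730.
In the Julian calendar that day is 11 February 1730 CE.

11 February 1730 CE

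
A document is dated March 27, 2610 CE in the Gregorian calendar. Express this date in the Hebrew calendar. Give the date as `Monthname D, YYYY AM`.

Nisan 11, 6370 AM

Julian Day Number of the source date = 2674428.
Converting JDN 2674428 to the Hebrew calendar gives 11 Nisan 6370 AM.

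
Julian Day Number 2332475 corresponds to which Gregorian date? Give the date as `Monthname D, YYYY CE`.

December 30, 1673 CE

JDN 2451545 is 1 Jan 2000; 2332475 is −119070 days from there.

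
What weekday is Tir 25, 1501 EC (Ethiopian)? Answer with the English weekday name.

This is JDN 2272240 (30 January 1509 Gregorian).
JDN 2272240 mod 7 = 5, and JDN 0 was a Monday, so this is a Saturday.

Saturday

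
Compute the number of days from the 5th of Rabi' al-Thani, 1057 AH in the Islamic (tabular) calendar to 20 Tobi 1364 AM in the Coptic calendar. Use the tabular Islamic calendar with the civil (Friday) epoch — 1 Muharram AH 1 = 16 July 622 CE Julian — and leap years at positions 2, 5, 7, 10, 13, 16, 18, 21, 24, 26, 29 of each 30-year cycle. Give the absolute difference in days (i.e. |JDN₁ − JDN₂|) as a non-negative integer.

261

First date → JDN 2322744; second date → JDN 2323005.
The interval is |2322744 − 2323005| = 261 days.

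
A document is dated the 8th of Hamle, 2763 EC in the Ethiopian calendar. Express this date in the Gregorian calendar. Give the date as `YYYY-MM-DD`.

Both dates share Julian Day Number 2733348; in the Gregorian calendar that is 21 July 2771 CE.

2771-07-21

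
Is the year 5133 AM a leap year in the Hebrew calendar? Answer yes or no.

yes

Hebrew year 5133 is year 3 of its 19-year Metonic cycle; leap years are at positions 3, 6, 8, 11, 14, 17, 19, so it is a leap year (13 months).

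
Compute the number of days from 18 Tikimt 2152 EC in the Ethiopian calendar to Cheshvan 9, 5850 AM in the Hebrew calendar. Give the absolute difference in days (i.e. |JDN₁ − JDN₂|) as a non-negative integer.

JDN of the first date = 2509921.
JDN of the second date = 2484338.
|2484338 − 2509921| = 25583.

25583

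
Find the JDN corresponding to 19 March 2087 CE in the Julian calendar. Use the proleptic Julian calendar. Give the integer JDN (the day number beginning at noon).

In the Gregorian calendar the same day is 1 April 2087.
JDN 2299161 is 15 October 1582 CE (Gregorian); the target day is +184251 days from there, so JDN = 2483412.

2483412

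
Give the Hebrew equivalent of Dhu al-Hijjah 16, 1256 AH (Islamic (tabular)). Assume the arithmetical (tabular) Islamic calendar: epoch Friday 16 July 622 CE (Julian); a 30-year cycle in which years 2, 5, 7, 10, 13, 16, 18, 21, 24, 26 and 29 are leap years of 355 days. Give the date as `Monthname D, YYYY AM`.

Shevat 17, 5601 AM

Both dates share Julian Day Number 2393510; in the Hebrew calendar that is 17 Shevat 5601 AM.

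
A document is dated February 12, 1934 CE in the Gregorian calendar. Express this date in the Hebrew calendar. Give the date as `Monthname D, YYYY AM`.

Shevat 27, 5694 AM

Both dates share Julian Day Number 2427481; in the Hebrew calendar that is 27 Shevat 5694 AM.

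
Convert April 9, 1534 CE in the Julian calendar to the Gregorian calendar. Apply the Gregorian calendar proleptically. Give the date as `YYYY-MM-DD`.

For dates in this range the Gregorian date is 10 days ahead of the Julian.
9 April 1534 Julian + 10 days → 19 April 1534 Gregorian.

1534-04-19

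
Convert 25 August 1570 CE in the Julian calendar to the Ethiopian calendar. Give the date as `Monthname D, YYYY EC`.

Pagume 2, 1562 EC

The source date corresponds to 4 September 1570 in the proleptic Gregorian calendar (JDN 2294737).
That day falls on 2 Pagume 1562 EC in the Ethiopian calendar.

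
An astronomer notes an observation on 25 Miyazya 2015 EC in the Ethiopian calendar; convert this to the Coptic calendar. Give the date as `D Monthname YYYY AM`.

25 Parmouti 1739 AM

Both dates share Julian Day Number 2460068; in the Coptic calendar that is 25 Parmouti 1739 AM.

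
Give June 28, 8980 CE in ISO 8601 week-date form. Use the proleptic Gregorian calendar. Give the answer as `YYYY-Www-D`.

8980-W26-3

The weekday is Wednesday (ISO weekday 3).
That Wednesday belongs to ISO week 26 of ISO year 8980.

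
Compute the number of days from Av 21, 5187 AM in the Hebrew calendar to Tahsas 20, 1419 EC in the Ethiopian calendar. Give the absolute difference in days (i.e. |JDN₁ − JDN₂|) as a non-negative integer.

241

First date → JDN 2242495; second date → JDN 2242254.
The interval is |2242495 − 2242254| = 241 days.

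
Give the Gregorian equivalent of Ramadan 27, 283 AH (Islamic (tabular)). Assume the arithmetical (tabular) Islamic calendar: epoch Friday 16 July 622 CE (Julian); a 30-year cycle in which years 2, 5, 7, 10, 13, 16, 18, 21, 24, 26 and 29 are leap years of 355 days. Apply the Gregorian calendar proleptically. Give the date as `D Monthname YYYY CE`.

Both dates share Julian Day Number 2048633; in the Gregorian calendar that is 11 November 896 CE.

11 November 896 CE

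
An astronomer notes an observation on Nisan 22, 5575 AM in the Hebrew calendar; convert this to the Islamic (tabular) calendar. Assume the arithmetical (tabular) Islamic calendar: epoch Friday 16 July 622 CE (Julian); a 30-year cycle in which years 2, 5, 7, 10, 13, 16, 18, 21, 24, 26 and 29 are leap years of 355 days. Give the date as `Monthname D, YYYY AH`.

Julian Day Number of the source date = 2384096.
Converting JDN 2384096 to the tabular Islamic calendar gives 22 Jumada al-Awwal 1230 AH.

Jumada al-Awwal 22, 1230 AH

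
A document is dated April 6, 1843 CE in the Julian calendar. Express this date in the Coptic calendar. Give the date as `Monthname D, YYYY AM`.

Parmouti 11, 1559 AM

The source date corresponds to 18 April 1843 in the Gregorian calendar (JDN 2394309).
That day falls on 11 Parmouti 1559 AM in the Coptic calendar.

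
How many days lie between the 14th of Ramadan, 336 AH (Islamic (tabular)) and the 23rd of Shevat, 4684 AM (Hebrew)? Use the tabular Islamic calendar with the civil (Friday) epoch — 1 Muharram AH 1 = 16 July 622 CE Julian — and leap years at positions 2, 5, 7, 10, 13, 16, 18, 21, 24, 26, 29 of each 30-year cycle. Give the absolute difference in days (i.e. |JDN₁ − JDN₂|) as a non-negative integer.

First date → JDN 2067402; second date → JDN 2058580.
The interval is |2067402 − 2058580| = 8822 days.

8822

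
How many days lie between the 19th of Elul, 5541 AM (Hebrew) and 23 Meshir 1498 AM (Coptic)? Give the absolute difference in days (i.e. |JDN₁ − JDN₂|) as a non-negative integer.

172

First date → JDN 2371809; second date → JDN 2371981.
The interval is |2371809 − 2371981| = 172 days.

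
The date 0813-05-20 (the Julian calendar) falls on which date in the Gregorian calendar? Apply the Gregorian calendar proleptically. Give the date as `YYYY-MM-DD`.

The Julian–Gregorian offset here is 4 days (Julian trailing).
20 May 813 Julian + 4 days → 24 May 813 Gregorian.

0813-05-24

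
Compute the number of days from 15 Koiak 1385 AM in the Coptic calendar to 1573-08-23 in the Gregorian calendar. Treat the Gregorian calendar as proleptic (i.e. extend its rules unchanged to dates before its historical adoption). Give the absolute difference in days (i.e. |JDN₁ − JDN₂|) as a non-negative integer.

First date → JDN 2330640; second date → JDN 2295821.
The interval is |2330640 − 2295821| = 34819 days.

34819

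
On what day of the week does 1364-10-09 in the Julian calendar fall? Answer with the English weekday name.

In the proleptic Gregorian calendar this is 17 October 1364 (JDN 2219541).
2219541 ≡ 2 (mod 7); counting from Monday = 0 gives Wednesday.

Wednesday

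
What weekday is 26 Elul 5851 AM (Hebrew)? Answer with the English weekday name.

Sunday

This is JDN 2485034 (9 September 2091 Gregorian).
Since JDN mod 7 = 6 (0 = Monday), the day is Sunday.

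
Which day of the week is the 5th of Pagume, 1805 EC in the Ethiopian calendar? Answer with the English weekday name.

Thursday

In the Gregorian calendar this is 9 September 1813 (JDN 2383496).
JDN 2383496 mod 7 = 3, and JDN 0 was a Monday, so this is a Thursday.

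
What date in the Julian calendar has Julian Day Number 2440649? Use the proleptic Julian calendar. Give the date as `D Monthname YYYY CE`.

The Gregorian equivalent of JDN 2440649 is 3 March 1970.
In the Julian calendar that day is 18 February 1970 CE.

18 February 1970 CE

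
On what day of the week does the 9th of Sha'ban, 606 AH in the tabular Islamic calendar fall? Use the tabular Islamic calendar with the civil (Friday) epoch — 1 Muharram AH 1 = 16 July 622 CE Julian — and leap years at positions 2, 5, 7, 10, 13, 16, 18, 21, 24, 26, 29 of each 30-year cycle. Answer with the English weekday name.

In the proleptic Gregorian calendar this is 13 February 1210 (JDN 2163047).
Since JDN mod 7 = 5 (0 = Monday), the day is Saturday.

Saturday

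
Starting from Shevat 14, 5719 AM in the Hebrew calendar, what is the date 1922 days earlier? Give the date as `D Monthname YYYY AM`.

The starting date is JDN 2436592; 2436592 − 1922 = 2434670.
JDN 2434670 corresponds to 10 Cheshvan 5714 AM.

10 Cheshvan 5714 AM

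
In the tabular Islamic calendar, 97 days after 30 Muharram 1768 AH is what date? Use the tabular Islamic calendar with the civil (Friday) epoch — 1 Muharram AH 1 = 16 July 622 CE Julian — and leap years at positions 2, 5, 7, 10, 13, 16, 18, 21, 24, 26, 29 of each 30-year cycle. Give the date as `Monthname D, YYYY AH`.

The starting date is JDN 2574635; 2574635 + 97 = 2574732.
JDN 2574732 corresponds to Jumada al-Awwal 9, 1768 AH.

Jumada al-Awwal 9, 1768 AH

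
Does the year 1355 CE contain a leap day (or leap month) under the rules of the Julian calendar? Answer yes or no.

no

1355 mod 4 = 3, so it is a common year in the Julian calendar.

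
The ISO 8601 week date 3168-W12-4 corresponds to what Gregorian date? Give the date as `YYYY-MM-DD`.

3168-03-21

ISO week 1 of 3168 is the week containing the first Thursday of 3168.
Week 12, day 4 (Thursday) lands on 3168-03-21.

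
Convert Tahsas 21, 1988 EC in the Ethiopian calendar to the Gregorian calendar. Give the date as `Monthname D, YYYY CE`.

Both dates share Julian Day Number 2450083; in the Gregorian calendar that is 31 December 1995 CE.

December 31, 1995 CE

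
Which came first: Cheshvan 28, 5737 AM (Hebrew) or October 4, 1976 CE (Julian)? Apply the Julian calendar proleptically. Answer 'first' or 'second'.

second

First date → JDN 2443104; second date → JDN 2443069.
JDN 2443069 < JDN 2443104, so the second date is earlier.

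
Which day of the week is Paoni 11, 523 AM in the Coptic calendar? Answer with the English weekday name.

Equivalently 9 June 807 Gregorian, JDN 2015970.
Since JDN mod 7 = 5 (0 = Monday), the day is Saturday.

Saturday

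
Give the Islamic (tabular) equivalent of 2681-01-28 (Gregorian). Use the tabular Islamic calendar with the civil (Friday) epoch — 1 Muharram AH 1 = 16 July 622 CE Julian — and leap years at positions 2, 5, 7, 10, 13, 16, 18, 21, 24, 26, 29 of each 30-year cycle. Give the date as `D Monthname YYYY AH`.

Both dates share Julian Day Number 2700303; in the tabular Islamic calendar that is 16 Ramadan 2122 AH.

16 Ramadan 2122 AH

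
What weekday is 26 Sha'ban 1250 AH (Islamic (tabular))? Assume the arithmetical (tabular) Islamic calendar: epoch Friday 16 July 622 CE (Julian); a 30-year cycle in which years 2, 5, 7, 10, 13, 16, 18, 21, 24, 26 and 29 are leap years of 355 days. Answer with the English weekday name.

Sunday

In the Gregorian calendar this is 28 December 1834 (JDN 2391276).
Since JDN mod 7 = 6 (0 = Monday), the day is Sunday.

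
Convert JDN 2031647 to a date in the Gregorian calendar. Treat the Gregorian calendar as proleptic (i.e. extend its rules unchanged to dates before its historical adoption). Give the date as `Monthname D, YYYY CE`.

May 11, 850 CE

JDN 2451545 is 1 Jan 2000; 2031647 is −419898 days from there.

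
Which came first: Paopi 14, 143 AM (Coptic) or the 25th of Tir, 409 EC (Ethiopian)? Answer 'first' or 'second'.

second

Converting both to JDN: 1876938 vs 1873387; the smaller is the second.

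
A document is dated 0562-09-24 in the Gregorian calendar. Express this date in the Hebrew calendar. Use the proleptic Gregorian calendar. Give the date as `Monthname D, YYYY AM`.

Both dates share Julian Day Number 1926593; in the Hebrew calendar that is 9 Tishrei 4323 AM.

Tishrei 9, 4323 AM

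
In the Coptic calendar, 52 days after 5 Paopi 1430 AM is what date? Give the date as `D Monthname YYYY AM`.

The starting date is JDN 2347006; 2347006 + 52 = 2347058.
JDN 2347058 corresponds to 27 Hathor 1430 AM.

27 Hathor 1430 AM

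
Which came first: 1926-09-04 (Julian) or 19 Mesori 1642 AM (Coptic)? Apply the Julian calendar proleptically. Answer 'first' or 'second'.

second

Converting both to JDN: 2424776 vs 2424753; the smaller is the second.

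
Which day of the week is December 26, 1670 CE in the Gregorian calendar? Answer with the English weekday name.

Since JDN mod 7 = 4 (0 = Monday), the day is Friday.

Friday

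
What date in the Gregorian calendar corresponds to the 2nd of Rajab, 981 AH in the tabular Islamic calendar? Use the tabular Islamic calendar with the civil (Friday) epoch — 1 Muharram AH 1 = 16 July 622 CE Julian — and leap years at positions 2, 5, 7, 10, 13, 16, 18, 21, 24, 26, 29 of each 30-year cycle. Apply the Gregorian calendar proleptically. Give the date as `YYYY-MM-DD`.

Julian Day Number of the source date = 2295897.
Converting JDN 2295897 to the Gregorian calendar gives 7 November 1573 CE.

1573-11-07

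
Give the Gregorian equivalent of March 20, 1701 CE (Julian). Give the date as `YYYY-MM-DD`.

1701-03-31

For dates in this range the Gregorian date is 11 days ahead of the Julian.
20 March 1701 Julian + 11 days → 31 March 1701 Gregorian.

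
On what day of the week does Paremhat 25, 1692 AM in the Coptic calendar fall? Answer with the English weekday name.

This is JDN 2442872 (3 April 1976 Gregorian).
2442872 ≡ 5 (mod 7); counting from Monday = 0 gives Saturday.

Saturday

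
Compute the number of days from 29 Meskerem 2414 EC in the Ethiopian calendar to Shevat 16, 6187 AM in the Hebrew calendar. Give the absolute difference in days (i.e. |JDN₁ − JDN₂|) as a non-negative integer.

1951

First date → JDN 2605597; second date → JDN 2607548.
The interval is |2605597 − 2607548| = 1951 days.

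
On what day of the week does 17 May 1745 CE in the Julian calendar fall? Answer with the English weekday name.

Friday

In the Gregorian calendar this is 28 May 1745 (JDN 2358556).
2358556 ≡ 4 (mod 7); counting from Monday = 0 gives Friday.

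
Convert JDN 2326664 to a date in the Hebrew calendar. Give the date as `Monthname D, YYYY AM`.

Shevat 28, 5418 AM

The Gregorian equivalent of JDN 2326664 is 1 February 1658.
In the Hebrew calendar that day is Shevat 28, 5418 AM.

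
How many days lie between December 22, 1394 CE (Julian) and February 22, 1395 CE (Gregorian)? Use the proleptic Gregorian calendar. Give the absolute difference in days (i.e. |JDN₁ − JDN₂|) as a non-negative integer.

JDN of the first date = 2230572.
JDN of the second date = 2230626.
|2230626 − 2230572| = 54.

54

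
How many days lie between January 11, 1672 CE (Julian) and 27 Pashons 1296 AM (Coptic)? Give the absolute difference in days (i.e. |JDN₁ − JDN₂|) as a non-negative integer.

First date → JDN 2331766; second date → JDN 2298295.
The interval is |2331766 − 2298295| = 33471 days.

33471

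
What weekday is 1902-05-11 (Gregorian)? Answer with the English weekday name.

Since JDN mod 7 = 6 (0 = Monday), the day is Sunday.

Sunday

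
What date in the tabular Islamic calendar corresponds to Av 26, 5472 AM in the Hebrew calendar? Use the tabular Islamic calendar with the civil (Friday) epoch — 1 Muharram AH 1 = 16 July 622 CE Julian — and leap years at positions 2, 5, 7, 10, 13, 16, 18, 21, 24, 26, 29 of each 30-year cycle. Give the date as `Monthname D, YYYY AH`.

Rajab 25, 1124 AH

The source date corresponds to 28 August 1712 in the Gregorian calendar (JDN 2346595).
That day falls on 25 Rajab 1124 AH in the tabular Islamic calendar.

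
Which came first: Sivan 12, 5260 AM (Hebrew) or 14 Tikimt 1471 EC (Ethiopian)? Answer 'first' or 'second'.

The two dates have Julian Day Numbers 2269063 and 2261181 respectively.
Since 2261181 < 2269063, the second date comes first.

second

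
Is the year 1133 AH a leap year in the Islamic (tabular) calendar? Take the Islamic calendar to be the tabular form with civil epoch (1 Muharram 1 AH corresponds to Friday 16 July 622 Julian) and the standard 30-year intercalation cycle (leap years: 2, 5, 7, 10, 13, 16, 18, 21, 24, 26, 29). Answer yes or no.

no

Year 1133 AH is year 23 of its 30-year cycle; leap positions are 2, 5, 7, 10, 13, 16, 18, 21, 24, 26, 29, so it is a common year (354 days).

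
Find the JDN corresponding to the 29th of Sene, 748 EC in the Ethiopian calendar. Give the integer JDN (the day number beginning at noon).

1997361

In the proleptic Gregorian calendar the same day is 27 June 756.
JDN 2451545 is 1 January 2000 CE (Gregorian); the target day is −454184 days from there, so JDN = 1997361.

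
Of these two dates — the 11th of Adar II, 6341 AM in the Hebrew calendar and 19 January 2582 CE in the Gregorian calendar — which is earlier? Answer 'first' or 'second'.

first

First date → JDN 2663827; second date → JDN 2664135.
JDN 2663827 < JDN 2664135, so the first date is earlier.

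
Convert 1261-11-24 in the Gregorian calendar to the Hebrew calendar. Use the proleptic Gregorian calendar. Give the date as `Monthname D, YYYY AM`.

Kislev 23, 5022 AM

Julian Day Number of the source date = 2181959.
Converting JDN 2181959 to the Hebrew calendar gives 23 Kislev 5022 AM.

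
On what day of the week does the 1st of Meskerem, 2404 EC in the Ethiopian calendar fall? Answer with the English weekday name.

Thursday

Equivalently 15 September 2411 Gregorian, JDN 2601917.
JDN 2601917 mod 7 = 3, and JDN 0 was a Monday, so this is a Thursday.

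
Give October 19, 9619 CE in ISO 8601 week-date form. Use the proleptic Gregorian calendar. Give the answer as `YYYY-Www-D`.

The weekday is Saturday (ISO weekday 6).
That Saturday belongs to ISO week 42 of ISO year 9619.

9619-W42-6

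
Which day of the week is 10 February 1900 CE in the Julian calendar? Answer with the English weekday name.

Thursday

In the Gregorian calendar this is 22 February 1900 (JDN 2415073).
Since JDN mod 7 = 3 (0 = Monday), the day is Thursday.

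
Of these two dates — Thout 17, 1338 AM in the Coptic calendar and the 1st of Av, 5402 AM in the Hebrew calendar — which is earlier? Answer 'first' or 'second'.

first

First date → JDN 2313385; second date → JDN 2320997.
JDN 2313385 < JDN 2320997, so the first date is earlier.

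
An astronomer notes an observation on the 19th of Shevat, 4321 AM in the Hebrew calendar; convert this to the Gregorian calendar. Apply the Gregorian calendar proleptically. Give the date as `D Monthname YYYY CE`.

Both dates share Julian Day Number 1925984; in the Gregorian calendar that is 23 January 561 CE.

23 January 561 CE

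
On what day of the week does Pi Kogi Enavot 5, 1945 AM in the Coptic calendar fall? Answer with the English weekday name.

Equivalently 12 September 2229 Gregorian, JDN 2535440.
Since JDN mod 7 = 5 (0 = Monday), the day is Saturday.

Saturday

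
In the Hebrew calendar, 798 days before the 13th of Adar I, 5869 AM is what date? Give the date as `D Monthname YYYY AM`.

12 Kislev 5867 AM

JDN of the 13th of Adar I, 5869 AM = 2491401.
2491401 − 798 = 2490603.
JDN 2490603 in the Hebrew calendar is 12 Kislev 5867 AM.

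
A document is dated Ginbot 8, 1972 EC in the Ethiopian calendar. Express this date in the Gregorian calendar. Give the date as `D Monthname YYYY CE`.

16 May 1980 CE

Both dates share Julian Day Number 2444376; in the Gregorian calendar that is 16 May 1980 CE.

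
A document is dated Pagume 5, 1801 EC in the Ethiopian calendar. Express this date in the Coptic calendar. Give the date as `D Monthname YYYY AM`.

5 Pi Kogi Enavot 1525 AM

The source date corresponds to 9 September 1809 in the Gregorian calendar (JDN 2382035).
That day falls on 5 Pi Kogi Enavot 1525 AM in the Coptic calendar.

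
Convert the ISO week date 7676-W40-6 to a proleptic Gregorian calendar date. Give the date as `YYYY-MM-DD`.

7676-10-03

ISO week 1 of 7676 is the week containing the first Thursday of 7676.
Week 40, day 6 (Saturday) lands on 7676-10-03.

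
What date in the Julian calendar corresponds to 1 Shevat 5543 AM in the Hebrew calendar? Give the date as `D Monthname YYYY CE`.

24 December 1782 CE

Julian Day Number of the source date = 2372291.
Converting JDN 2372291 to the Julian calendar gives 24 December 1782 CE.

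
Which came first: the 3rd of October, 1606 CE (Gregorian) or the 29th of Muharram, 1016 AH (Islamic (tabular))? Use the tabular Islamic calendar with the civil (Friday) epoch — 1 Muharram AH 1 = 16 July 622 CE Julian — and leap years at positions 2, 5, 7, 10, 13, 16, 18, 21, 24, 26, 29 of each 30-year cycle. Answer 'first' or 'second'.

Converting both to JDN: 2307915 vs 2308150; the smaller is the first.

first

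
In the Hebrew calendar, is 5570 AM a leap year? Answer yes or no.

Hebrew year 5570 is year 3 of its 19-year Metonic cycle; leap years are at positions 3, 6, 8, 11, 14, 17, 19, so it is a leap year (13 months).

yes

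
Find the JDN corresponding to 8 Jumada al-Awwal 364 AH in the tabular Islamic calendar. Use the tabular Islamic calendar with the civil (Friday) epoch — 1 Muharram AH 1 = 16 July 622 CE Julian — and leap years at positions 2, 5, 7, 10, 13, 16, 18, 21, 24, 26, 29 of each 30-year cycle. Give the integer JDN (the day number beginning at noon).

2077200

In the proleptic Gregorian calendar the same day is 29 January 975.
JDN 2400001 is 17 November 1858 CE (Gregorian), MJD 0; the target day is −322801 days from there, so JDN = 2077200.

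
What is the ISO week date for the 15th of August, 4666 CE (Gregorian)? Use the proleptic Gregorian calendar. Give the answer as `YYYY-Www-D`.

The weekday is Wednesday (ISO weekday 3).
That Wednesday belongs to ISO week 33 of ISO year 4666.

4666-W33-3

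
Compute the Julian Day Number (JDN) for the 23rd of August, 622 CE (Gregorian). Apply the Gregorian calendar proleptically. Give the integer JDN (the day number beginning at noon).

JDN 2299161 is 15 October 1582 CE (Gregorian); the target day is −350686 days from there, so JDN = 1948475.

1948475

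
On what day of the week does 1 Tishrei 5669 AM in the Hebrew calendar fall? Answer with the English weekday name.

This is JDN 2418211 (26 September 1908 Gregorian).
Since JDN mod 7 = 5 (0 = Monday), the day is Saturday.

Saturday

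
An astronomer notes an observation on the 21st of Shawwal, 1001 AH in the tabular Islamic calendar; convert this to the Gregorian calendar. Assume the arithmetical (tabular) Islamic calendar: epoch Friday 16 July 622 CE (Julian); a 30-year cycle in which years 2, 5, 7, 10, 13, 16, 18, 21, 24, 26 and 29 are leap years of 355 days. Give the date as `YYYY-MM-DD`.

1593-07-21

Both dates share Julian Day Number 2303093; in the Gregorian calendar that is 21 July 1593 CE.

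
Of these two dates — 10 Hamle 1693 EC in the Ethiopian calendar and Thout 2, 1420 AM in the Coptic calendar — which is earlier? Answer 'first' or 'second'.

The two dates have Julian Day Numbers 2342533 and 2343321 respectively.
Since 2342533 < 2343321, the first date comes first.

first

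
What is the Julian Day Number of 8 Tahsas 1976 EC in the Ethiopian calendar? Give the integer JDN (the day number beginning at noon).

Equivalently 18 December 1983 (Gregorian).
JDN 2451545 is 1 January 2000 CE (Gregorian); the target day is −5858 days from there, so JDN = 2445687.

2445687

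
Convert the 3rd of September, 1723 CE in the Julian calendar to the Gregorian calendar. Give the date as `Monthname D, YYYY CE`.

September 14, 1723 CE

The Julian–Gregorian offset here is 11 days (Julian trailing).
3 September 1723 Julian + 11 days → 14 September 1723 Gregorian.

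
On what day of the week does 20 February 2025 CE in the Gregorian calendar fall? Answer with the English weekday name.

JDN 2460727 mod 7 = 3, and JDN 0 was a Monday, so this is a Thursday.

Thursday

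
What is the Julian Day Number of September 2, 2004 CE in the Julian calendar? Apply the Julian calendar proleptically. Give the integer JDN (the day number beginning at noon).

In the Gregorian calendar the same day is 15 September 2004.
JDN 2299161 is 15 October 1582 CE (Gregorian); the target day is +154103 days from there, so JDN = 2453264.

2453264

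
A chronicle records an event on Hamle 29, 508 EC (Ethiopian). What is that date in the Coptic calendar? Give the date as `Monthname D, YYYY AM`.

Epip 29, 232 AM

Both dates share Julian Day Number 1909731; in the Coptic calendar that is 29 Epip 232 AM.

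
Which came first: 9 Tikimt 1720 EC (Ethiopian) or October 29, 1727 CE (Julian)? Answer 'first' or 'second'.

First date → JDN 2352124; second date → JDN 2352146.
JDN 2352124 < JDN 2352146, so the first date is earlier.

first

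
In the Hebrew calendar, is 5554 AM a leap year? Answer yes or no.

yes

Hebrew year 5554 is year 6 of its 19-year Metonic cycle; leap years are at positions 3, 6, 8, 11, 14, 17, 19, so it is a leap year (13 months).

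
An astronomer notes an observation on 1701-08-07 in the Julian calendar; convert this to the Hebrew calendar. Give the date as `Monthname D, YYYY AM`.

The source date corresponds to 18 August 1701 in the Gregorian calendar (JDN 2342567).
That day falls on 14 Av 5461 AM in the Hebrew calendar.

Av 14, 5461 AM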